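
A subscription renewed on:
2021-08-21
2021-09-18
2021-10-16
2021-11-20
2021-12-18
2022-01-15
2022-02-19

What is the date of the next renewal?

2022-03-19

These are Saturdays at 28- or 35-day spacing (28, 28, 35, 28, 28, 35).
The pattern: 3rd Saturday of the month.
3rd Saturday of March 2022: 2022-03-19.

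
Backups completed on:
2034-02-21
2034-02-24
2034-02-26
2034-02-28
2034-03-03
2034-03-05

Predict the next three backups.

Every event lands on a Tuesday or Friday or Sunday (gaps cycle 3, 2, 2, 3, 2).
So the schedule is: every Tuesday, Friday and Sunday.
The following Tuesday is 2034-03-07.
Next Friday: 2034-03-10.
Next Sunday: 2034-03-12.

2034-03-07, 2034-03-10, 2034-03-12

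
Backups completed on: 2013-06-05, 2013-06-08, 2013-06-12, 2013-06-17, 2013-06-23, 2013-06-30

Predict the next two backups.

2013-07-08, 2013-07-17

Gaps: 3, 4, 5, 6, 7 days — each gap is 1 larger than the previous one.
Next gap: 8 days. 2013-06-30 + 8 days = 2013-07-08.
Next gap: 9 days. 2013-07-08 + 9 days = 2013-07-17.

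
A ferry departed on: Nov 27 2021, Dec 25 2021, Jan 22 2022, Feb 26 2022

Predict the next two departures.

These are Saturdays at 28- or 35-day spacing (28, 28, 35).
The pattern: 4th Saturday of the month.
March 2022 — 4th Saturday is Mar 26 2022.
April 2022 — 4th Saturday is Apr 23 2022.

Mar 26 2022, Apr 23 2022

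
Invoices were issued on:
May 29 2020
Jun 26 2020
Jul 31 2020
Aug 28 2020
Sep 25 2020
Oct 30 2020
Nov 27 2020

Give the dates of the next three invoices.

Dec 25 2020, Jan 29 2021, Feb 26 2021

These are Fridays with 28, 35, 28, 28, 35, 28-day gaps.
Each is the final Friday of its month — May 29 2020 is past the 28th, so '4th Friday' doesn't fit.
Last Friday of December 2020: Dec 25 2020.
January 2021 ends with Friday Jan 29 2021.
February 2021 ends with Friday Feb 26 2021.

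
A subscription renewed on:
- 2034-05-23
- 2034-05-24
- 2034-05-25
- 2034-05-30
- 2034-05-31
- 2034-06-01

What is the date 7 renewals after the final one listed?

2034-06-20

Gaps: 1, 1, 5, 1, 1 days — not constant, but cyclic with period 3.
The events fall on every Tuesday, Wednesday and Thursday.
Next Tuesday: 2034-06-06.
Next Wednesday: 2034-06-07.
Next Thursday: 2034-06-08.
Next Tuesday: 2034-06-13.
Next Wednesday: 2034-06-14.
Next Thursday: 2034-06-15.
Next Tuesday: 2034-06-20.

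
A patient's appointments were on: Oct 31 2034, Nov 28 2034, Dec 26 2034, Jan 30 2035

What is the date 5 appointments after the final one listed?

Every date is a Tuesday; gaps 28, 28, 35 days.
Each is the last Tuesday of its month (at least one falls on the 29th or later, ruling out '4th Tuesday').
Last Tuesday of February 2035: Feb 27 2035.
March 2035 ends with Tuesday Mar 27 2035.
April 2035 ends with Tuesday Apr 24 2035.
May 2035 ends with Tuesday May 29 2035.
June 2035 ends with Tuesday Jun 26 2035.

Jun 26 2035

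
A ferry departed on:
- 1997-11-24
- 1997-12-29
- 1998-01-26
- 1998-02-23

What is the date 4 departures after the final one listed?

These are Mondays with 35, 28, 28-day gaps.
Each is the final Monday of its month — 1997-12-29 is past the 28th, so '4th Monday' doesn't fit.
Last Monday of March 1998: 1998-03-30.
Last Monday of April 1998: 1998-04-27.
Last Monday of May 1998: 1998-05-25.
June 1998 ends with Monday 1998-06-29.

1998-06-29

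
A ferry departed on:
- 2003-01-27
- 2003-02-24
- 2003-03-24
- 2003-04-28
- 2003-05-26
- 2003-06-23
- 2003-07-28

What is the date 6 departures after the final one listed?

Gaps: 28, 28, 35, 28, 28, 35 days — a mix of 28 and 35. Every date is a Monday.
Each is the 4th Monday of its month.
August 2003 — 4th Monday is 2003-08-25.
4th Monday of September 2003: 2003-09-22.
4th Monday of October 2003: 2003-10-27.
November 2003 — 4th Monday is 2003-11-24.
December 2003 — 4th Monday is 2003-12-22.
January 2004 — 4th Monday is 2004-01-26.

2004-01-26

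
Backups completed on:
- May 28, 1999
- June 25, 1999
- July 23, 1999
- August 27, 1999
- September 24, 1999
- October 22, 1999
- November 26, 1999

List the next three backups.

December 24, 1999; January 28, 2000; February 25, 2000

These are Fridays at 28- or 35-day spacing (28, 28, 35, 28, 28, 35).
The pattern: 4th Friday of the month.
December 1999 — 4th Friday is December 24, 1999.
4th Friday of January 2000: January 28, 2000.
4th Friday of February 2000: February 25, 2000.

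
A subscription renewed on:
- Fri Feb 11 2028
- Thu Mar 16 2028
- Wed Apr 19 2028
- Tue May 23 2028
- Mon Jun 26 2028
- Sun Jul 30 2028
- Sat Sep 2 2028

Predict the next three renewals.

Every event comes 34 days after the last (34, 34, 34, 34, 34, 34).
Sat Sep 2 2028 + 34 days = Fri Oct 6 2028.
Fri Oct 6 2028 + 34 days = Thu Nov 9 2028.
Thu Nov 9 2028 + 34 days = Wed Dec 13 2028.

Fri Oct 6 2028, Thu Nov 9 2028, Wed Dec 13 2028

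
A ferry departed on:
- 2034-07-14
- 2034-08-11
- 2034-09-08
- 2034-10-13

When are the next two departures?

All dates are Fridays, 28, 28, 35 days apart.
Specifically, the 2nd Friday of each month.
2nd Friday of November 2034: 2034-11-10.
December 2034 — 2nd Friday is 2034-12-08.

2034-11-10, 2034-12-08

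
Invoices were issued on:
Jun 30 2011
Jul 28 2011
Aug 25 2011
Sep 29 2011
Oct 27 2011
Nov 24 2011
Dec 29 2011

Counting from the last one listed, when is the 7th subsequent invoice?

All Thursdays; the gaps (28, 28, 35, 28, 28, 35) vary with month length.
This is the last Thursday of each month.
Last Thursday of January 2012: Jan 26 2012.
Last Thursday of February 2012: Feb 23 2012.
Last Thursday of March 2012: Mar 29 2012.
April 2012 ends with Thursday Apr 26 2012.
Last Thursday of May 2012: May 31 2012.
June 2012 ends with Thursday Jun 28 2012.
Last Thursday of July 2012: Jul 26 2012.

Jul 26 2012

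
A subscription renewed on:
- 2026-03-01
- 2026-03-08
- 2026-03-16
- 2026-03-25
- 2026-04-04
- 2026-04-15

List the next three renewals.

2026-04-27, 2026-05-10, 2026-05-24

The spacing grows by 1 each time: 7, 8, 9, 10, 11 days.
Next gap: 12 days. 2026-04-15 + 12 days = 2026-04-27.
Next gap: 13 days. 2026-04-27 + 13 days = 2026-05-10.
Next gap: 14 days. 2026-05-10 + 14 days = 2026-05-24.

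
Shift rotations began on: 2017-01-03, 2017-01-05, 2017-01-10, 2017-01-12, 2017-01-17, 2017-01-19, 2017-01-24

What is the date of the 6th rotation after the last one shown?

Gaps: 2, 5, 2, 5, 2, 5 days — not constant, but cyclic with period 2.
The events fall on every Tuesday and Thursday.
The following Thursday is 2017-01-26.
Next Tuesday: 2017-01-31.
Next Thursday: 2017-02-02.
The following Tuesday is 2017-02-07.
The following Thursday is 2017-02-09.
The following Tuesday is 2017-02-14.

2017-02-14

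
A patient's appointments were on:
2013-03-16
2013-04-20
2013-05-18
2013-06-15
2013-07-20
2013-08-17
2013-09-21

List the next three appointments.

2013-10-19, 2013-11-16, 2013-12-21

Gaps: 35, 28, 28, 35, 28, 35 days — a mix of 28 and 35. Every date is a Saturday.
Each is the 3rd Saturday of its month.
3rd Saturday of October 2013: 2013-10-19.
November 2013 — 3rd Saturday is 2013-11-16.
3rd Saturday of December 2013: 2013-12-21.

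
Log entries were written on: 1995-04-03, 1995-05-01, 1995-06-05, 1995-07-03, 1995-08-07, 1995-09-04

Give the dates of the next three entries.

1995-10-02, 1995-11-06, 1995-12-04

Gaps: 28, 35, 28, 35, 28 days — a mix of 28 and 35. Every date is a Monday.
Each is the 1st Monday of its month.
October 1995 — 1st Monday is 1995-10-02.
1st Monday of November 1995: 1995-11-06.
1st Monday of December 1995: 1995-12-04.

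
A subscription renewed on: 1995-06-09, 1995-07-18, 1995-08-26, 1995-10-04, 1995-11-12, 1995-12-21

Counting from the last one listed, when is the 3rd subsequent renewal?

1996-04-16

The spacing is 39, 39, 39, 39, 39 days — always 39 days.
1995-12-21 + 39 days = 1996-01-29.
1996-01-29 + 39 days = 1996-03-08.
1996-03-08 + 39 days = 1996-04-16.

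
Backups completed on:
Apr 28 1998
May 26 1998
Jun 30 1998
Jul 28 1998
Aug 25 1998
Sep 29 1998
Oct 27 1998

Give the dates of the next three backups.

Nov 24 1998, Dec 29 1998, Jan 26 1999

All Tuesdays; the gaps (28, 35, 28, 28, 35, 28) vary with month length.
This is the last Tuesday of each month.
Last Tuesday of November 1998: Nov 24 1998.
December 1998 ends with Tuesday Dec 29 1998.
January 1999 ends with Tuesday Jan 26 1999.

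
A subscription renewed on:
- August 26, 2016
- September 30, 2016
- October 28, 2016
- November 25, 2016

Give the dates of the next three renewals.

Every date is a Friday; gaps 35, 28, 28 days.
Each is the last Friday of its month (at least one falls on the 29th or later, ruling out '4th Friday').
December 2016 ends with Friday December 30, 2016.
Last Friday of January 2017: January 27, 2017.
Last Friday of February 2017: February 24, 2017.

December 30, 2016; January 27, 2017; February 24, 2017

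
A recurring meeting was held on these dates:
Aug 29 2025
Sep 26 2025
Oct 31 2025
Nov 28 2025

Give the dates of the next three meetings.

Dec 26 2025, Jan 30 2026, Feb 27 2026

All Fridays; the gaps (28, 35, 28) vary with month length.
This is the last Friday of each month.
Last Friday of December 2025: Dec 26 2025.
January 2026 ends with Friday Jan 30 2026.
Last Friday of February 2026: Feb 27 2026.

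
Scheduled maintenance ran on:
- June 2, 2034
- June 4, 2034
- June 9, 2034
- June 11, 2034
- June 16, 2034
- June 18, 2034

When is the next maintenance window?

June 23, 2034

Every event lands on a Friday or Sunday (gaps cycle 2, 5, 2, 5, 2).
So the schedule is: every Friday and Sunday.
The following Friday is June 23, 2034.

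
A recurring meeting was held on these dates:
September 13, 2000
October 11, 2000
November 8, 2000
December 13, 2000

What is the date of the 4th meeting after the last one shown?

April 11, 2001

All dates are Wednesdays, 28, 28, 35 days apart.
Specifically, the 2nd Wednesday of each month.
2nd Wednesday of January 2001: January 10, 2001.
2nd Wednesday of February 2001: February 14, 2001.
2nd Wednesday of March 2001: March 14, 2001.
April 2001 — 2nd Wednesday is April 11, 2001.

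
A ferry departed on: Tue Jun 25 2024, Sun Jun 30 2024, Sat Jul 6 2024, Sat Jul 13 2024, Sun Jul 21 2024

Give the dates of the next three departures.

Tue Jul 30 2024, Fri Aug 9 2024, Tue Aug 20 2024

Intervals are 5, 6, 7, 8 days — an arithmetic progression with common difference 1.
Next gap: 9 days. Sun Jul 21 2024 + 9 days = Tue Jul 30 2024.
Next gap: 10 days. Tue Jul 30 2024 + 10 days = Fri Aug 9 2024.
Next gap: 11 days. Fri Aug 9 2024 + 11 days = Tue Aug 20 2024.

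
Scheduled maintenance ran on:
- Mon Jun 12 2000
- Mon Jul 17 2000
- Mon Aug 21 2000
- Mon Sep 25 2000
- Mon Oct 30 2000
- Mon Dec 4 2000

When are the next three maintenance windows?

Mon Jan 8 2001, Mon Feb 12 2001, Mon Mar 19 2001

The spacing is 35, 35, 35, 35, 35 days — always 35 days.
Mon Dec 4 2000 + 35 days = Mon Jan 8 2001.
Mon Jan 8 2001 + 35 days = Mon Feb 12 2001.
Mon Feb 12 2001 + 35 days = Mon Mar 19 2001.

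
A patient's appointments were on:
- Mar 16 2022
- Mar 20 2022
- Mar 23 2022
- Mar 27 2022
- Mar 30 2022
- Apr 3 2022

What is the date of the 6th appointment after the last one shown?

Apr 24 2022

Gaps: 4, 3, 4, 3, 4 days — not constant, but cyclic with period 2.
The events fall on every Wednesday and Sunday.
The following Wednesday is Apr 6 2022.
The following Sunday is Apr 10 2022.
Next Wednesday: Apr 13 2022.
The following Sunday is Apr 17 2022.
The following Wednesday is Apr 20 2022.
The following Sunday is Apr 24 2022.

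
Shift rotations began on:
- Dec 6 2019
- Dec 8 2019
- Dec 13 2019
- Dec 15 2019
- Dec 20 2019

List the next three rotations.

The gap pattern 2, 5, 2, 5 repeats every 2 events.
These are the Fridays and Sundays of each week.
The following Sunday is Dec 22 2019.
The following Friday is Dec 27 2019.
Next Sunday: Dec 29 2019.

Dec 22 2019, Dec 27 2019, Dec 29 2019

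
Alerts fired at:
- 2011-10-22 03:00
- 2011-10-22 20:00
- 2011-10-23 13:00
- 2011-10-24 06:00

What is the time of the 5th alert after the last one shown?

The interval is a steady 17 hours (17, 17, 17).
2011-10-24 06:00 + 17 h = 2011-10-24 23:00.
2011-10-24 23:00 + 17 h = 2011-10-25 16:00.
2011-10-25 16:00 + 17 h = 2011-10-26 09:00.
2011-10-26 09:00 + 17 h = 2011-10-27 02:00.
2011-10-27 02:00 + 17 h = 2011-10-27 19:00.

2011-10-27 19:00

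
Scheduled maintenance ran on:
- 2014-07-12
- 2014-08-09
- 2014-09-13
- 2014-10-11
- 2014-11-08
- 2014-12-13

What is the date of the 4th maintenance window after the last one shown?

2015-04-11

Gaps: 28, 35, 28, 28, 35 days — a mix of 28 and 35. Every date is a Saturday.
Each is the 2nd Saturday of its month.
January 2015 — 2nd Saturday is 2015-01-10.
February 2015 — 2nd Saturday is 2015-02-14.
2nd Saturday of March 2015: 2015-03-14.
2nd Saturday of April 2015: 2015-04-11.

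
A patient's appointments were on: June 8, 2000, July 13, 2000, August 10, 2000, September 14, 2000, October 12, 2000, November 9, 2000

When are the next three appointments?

December 14, 2000; January 11, 2001; February 8, 2001

These are Thursdays at 28- or 35-day spacing (35, 28, 35, 28, 28).
The pattern: 2nd Thursday of the month.
2nd Thursday of December 2000: December 14, 2000.
2nd Thursday of January 2001: January 11, 2001.
February 2001 — 2nd Thursday is February 8, 2001.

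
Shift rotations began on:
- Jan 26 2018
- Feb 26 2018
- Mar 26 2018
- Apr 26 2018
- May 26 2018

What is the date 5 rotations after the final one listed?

The day-of-month is always 26 (31, 28, 31, 30 days between events).
So this recurs on the 26th of each month.
Next: June 2018 → Jun 26 2018.
July 2018: Jul 26 2018.
August 2018: Aug 26 2018.
Next: September 2018 → Sep 26 2018.
October 2018: Oct 26 2018.

Oct 26 2018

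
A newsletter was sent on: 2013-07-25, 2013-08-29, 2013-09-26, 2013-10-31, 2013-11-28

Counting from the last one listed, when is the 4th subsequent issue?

2014-03-27

Every date is a Thursday; gaps 35, 28, 35, 28 days.
Each is the last Thursday of its month (at least one falls on the 29th or later, ruling out '4th Thursday').
Last Thursday of December 2013: 2013-12-26.
January 2014 ends with Thursday 2014-01-30.
February 2014 ends with Thursday 2014-02-27.
March 2014 ends with Thursday 2014-03-27.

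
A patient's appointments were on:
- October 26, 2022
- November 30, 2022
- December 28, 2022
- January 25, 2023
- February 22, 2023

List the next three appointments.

March 29, 2023; April 26, 2023; May 31, 2023

These are Wednesdays with 35, 28, 28, 28-day gaps.
Each is the final Wednesday of its month — November 30, 2022 is past the 28th, so '4th Wednesday' doesn't fit.
March 2023 ends with Wednesday March 29, 2023.
Last Wednesday of April 2023: April 26, 2023.
May 2023 ends with Wednesday May 31, 2023.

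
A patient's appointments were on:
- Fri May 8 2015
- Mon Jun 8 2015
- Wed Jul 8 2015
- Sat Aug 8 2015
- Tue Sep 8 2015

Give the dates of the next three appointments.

Thu Oct 8 2015, Sun Nov 8 2015, Tue Dec 8 2015

The day-of-month is always 8 (31, 30, 31, 31 days between events).
So this recurs on the 8th of each month.
October 2015: Thu Oct 8 2015.
November 2015: Sun Nov 8 2015.
December 2015: Tue Dec 8 2015.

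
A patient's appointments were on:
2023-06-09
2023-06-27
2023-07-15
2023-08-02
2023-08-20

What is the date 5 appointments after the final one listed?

2023-11-18

Gaps between consecutive events: 18, 18, 18, 18 days — a constant 18-day interval.
2023-08-20 + 18 days = 2023-09-07.
2023-09-07 + 18 days = 2023-09-25.
2023-09-25 + 18 days = 2023-10-13.
2023-10-13 + 18 days = 2023-10-31.
2023-10-31 + 18 days = 2023-11-18.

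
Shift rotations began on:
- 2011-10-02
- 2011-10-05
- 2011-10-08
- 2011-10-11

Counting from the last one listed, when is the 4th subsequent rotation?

Gaps between consecutive events: 3, 3, 3 days — a constant 3-day interval.
2011-10-11 + 3 days = 2011-10-14.
2011-10-14 + 3 days = 2011-10-17.
2011-10-17 + 3 days = 2011-10-20.
2011-10-20 + 3 days = 2011-10-23.

2011-10-23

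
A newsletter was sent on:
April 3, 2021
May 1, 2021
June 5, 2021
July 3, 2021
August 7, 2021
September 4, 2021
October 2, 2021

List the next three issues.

November 6, 2021; December 4, 2021; January 1, 2022

These are Saturdays at 28- or 35-day spacing (28, 35, 28, 35, 28, 28).
The pattern: 1st Saturday of the month.
November 2021 — 1st Saturday is November 6, 2021.
December 2021 — 1st Saturday is December 4, 2021.
1st Saturday of January 2022: January 1, 2022.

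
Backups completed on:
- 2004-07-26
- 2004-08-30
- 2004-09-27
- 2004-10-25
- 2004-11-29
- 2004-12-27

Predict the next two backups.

These are Mondays with 35, 28, 28, 35, 28-day gaps.
Each is the final Monday of its month — 2004-08-30 is past the 28th, so '4th Monday' doesn't fit.
January 2005 ends with Monday 2005-01-31.
Last Monday of February 2005: 2005-02-28.

2005-01-31, 2005-02-28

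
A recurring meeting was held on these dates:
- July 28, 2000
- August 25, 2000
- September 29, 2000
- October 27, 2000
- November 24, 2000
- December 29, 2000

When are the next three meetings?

Every date is a Friday; gaps 28, 35, 28, 28, 35 days.
Each is the last Friday of its month (at least one falls on the 29th or later, ruling out '4th Friday').
Last Friday of January 2001: January 26, 2001.
February 2001 ends with Friday February 23, 2001.
Last Friday of March 2001: March 30, 2001.

January 26, 2001; February 23, 2001; March 30, 2001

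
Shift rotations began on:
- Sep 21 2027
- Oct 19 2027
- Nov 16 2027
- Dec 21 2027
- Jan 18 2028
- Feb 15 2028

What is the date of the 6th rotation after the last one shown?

Gaps: 28, 28, 35, 28, 28 days — a mix of 28 and 35. Every date is a Tuesday.
Each is the 3rd Tuesday of its month.
3rd Tuesday of March 2028: Mar 21 2028.
3rd Tuesday of April 2028: Apr 18 2028.
May 2028 — 3rd Tuesday is May 16 2028.
June 2028 — 3rd Tuesday is Jun 20 2028.
July 2028 — 3rd Tuesday is Jul 18 2028.
August 2028 — 3rd Tuesday is Aug 15 2028.

Aug 15 2028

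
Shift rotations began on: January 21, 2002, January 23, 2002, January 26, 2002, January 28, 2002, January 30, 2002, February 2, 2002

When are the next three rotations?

Gaps: 2, 3, 2, 2, 3 days — not constant, but cyclic with period 3.
The events fall on every Monday, Wednesday and Saturday.
Next Monday: February 4, 2002.
Next Wednesday: February 6, 2002.
Next Saturday: February 9, 2002.

February 4, 2002; February 6, 2002; February 9, 2002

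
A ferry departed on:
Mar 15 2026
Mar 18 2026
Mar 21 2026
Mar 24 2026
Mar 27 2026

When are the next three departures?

Every event comes 3 days after the last (3, 3, 3, 3).
Mar 27 2026 + 3 days = Mar 30 2026.
Mar 30 2026 + 3 days = Apr 2 2026.
Apr 2 2026 + 3 days = Apr 5 2026.

Mar 30 2026, Apr 2 2026, Apr 5 2026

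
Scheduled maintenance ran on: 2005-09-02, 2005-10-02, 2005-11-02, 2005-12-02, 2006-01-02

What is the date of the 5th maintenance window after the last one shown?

Each date is the 2nd; the gaps (30, 31, 30, 31) track the month lengths.
The rule is the 2nd of each month.
February 2006: 2006-02-02.
March 2006: 2006-03-02.
April 2006: 2006-04-02.
Next: May 2006 → 2006-05-02.
Next: June 2006 → 2006-06-02.

2006-06-02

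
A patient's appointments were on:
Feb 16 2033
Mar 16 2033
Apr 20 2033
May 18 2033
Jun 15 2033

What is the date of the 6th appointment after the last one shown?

Dec 21 2033

All dates are Wednesdays, 28, 35, 28, 28 days apart.
Specifically, the 3rd Wednesday of each month.
3rd Wednesday of July 2033: Jul 20 2033.
3rd Wednesday of August 2033: Aug 17 2033.
3rd Wednesday of September 2033: Sep 21 2033.
October 2033 — 3rd Wednesday is Oct 19 2033.
3rd Wednesday of November 2033: Nov 16 2033.
December 2033 — 3rd Wednesday is Dec 21 2033.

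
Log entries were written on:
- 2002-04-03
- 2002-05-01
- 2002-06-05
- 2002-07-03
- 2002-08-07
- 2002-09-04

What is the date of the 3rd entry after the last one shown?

2002-12-04

These are Wednesdays at 28- or 35-day spacing (28, 35, 28, 35, 28).
The pattern: 1st Wednesday of the month.
October 2002 — 1st Wednesday is 2002-10-02.
1st Wednesday of November 2002: 2002-11-06.
1st Wednesday of December 2002: 2002-12-04.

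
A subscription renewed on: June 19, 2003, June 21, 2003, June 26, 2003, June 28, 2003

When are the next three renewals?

July 3, 2003; July 5, 2003; July 10, 2003

Every event lands on a Thursday or Saturday (gaps cycle 2, 5, 2).
So the schedule is: every Thursday and Saturday.
Next Thursday: July 3, 2003.
Next Saturday: July 5, 2003.
The following Thursday is July 10, 2003.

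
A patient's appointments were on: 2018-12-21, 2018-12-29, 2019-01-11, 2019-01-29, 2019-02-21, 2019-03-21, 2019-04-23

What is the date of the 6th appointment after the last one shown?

2020-02-20

The spacing grows by 5 each time: 8, 13, 18, 23, 28, 33 days.
Next gap: 38 days. 2019-04-23 + 38 days = 2019-05-31.
Next gap: 43 days. 2019-05-31 + 43 days = 2019-07-13.
Next gap: 48 days. 2019-07-13 + 48 days = 2019-08-30.
Next gap: 53 days. 2019-08-30 + 53 days = 2019-10-22.
Next gap: 58 days. 2019-10-22 + 58 days = 2019-12-19.
Next gap: 63 days. 2019-12-19 + 63 days = 2020-02-20.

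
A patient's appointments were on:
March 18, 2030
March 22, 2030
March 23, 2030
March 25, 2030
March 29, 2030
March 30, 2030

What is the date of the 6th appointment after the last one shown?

April 13, 2030

Gaps: 4, 1, 2, 4, 1 days — not constant, but cyclic with period 3.
The events fall on every Monday, Friday and Saturday.
Next Monday: April 1, 2030.
The following Friday is April 5, 2030.
Next Saturday: April 6, 2030.
The following Monday is April 8, 2030.
The following Friday is April 12, 2030.
Next Saturday: April 13, 2030.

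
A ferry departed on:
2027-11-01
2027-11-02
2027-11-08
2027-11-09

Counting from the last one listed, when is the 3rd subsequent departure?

The gap pattern 1, 6, 1 repeats every 2 events.
These are the Mondays and Tuesdays of each week.
The following Monday is 2027-11-15.
Next Tuesday: 2027-11-16.
The following Monday is 2027-11-22.

2027-11-22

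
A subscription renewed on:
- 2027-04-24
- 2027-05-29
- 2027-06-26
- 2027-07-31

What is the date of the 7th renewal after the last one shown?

2028-02-26

Every date is a Saturday; gaps 35, 28, 35 days.
Each is the last Saturday of its month (at least one falls on the 29th or later, ruling out '4th Saturday').
August 2027 ends with Saturday 2027-08-28.
September 2027 ends with Saturday 2027-09-25.
Last Saturday of October 2027: 2027-10-30.
November 2027 ends with Saturday 2027-11-27.
Last Saturday of December 2027: 2027-12-25.
January 2028 ends with Saturday 2028-01-29.
February 2028 ends with Saturday 2028-02-26.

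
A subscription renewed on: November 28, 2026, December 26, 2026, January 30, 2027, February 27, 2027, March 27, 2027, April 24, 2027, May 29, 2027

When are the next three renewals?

June 26, 2027; July 31, 2027; August 28, 2027

These are Saturdays with 28, 35, 28, 28, 28, 35-day gaps.
Each is the final Saturday of its month — January 30, 2027 is past the 28th, so '4th Saturday' doesn't fit.
Last Saturday of June 2027: June 26, 2027.
July 2027 ends with Saturday July 31, 2027.
Last Saturday of August 2027: August 28, 2027.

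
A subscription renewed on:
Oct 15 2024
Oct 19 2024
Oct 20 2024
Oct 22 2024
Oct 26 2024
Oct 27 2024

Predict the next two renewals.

Oct 29 2024, Nov 2 2024

Gaps: 4, 1, 2, 4, 1 days — not constant, but cyclic with period 3.
The events fall on every Tuesday, Saturday and Sunday.
The following Tuesday is Oct 29 2024.
Next Saturday: Nov 2 2024.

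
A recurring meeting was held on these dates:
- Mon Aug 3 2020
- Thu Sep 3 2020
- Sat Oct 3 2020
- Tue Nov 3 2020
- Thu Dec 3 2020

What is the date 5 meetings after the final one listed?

Each date is the 3rd; the gaps (31, 30, 31, 30) track the month lengths.
The rule is the 3rd of each month.
January 2021: Sun Jan 3 2021.
Next: February 2021 → Wed Feb 3 2021.
Next: March 2021 → Wed Mar 3 2021.
Next: April 2021 → Sat Apr 3 2021.
Next: May 2021 → Mon May 3 2021.

Mon May 3 2021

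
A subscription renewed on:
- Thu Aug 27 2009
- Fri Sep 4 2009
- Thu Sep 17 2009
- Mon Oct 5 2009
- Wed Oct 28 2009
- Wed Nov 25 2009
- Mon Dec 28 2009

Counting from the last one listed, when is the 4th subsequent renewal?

Mon Jun 28 2010

Gaps: 8, 13, 18, 23, 28, 33 days — each gap is 5 larger than the previous one.
Next gap: 38 days. Mon Dec 28 2009 + 38 days = Thu Feb 4 2010.
Next gap: 43 days. Thu Feb 4 2010 + 43 days = Fri Mar 19 2010.
Next gap: 48 days. Fri Mar 19 2010 + 48 days = Thu May 6 2010.
Next gap: 53 days. Thu May 6 2010 + 53 days = Mon Jun 28 2010.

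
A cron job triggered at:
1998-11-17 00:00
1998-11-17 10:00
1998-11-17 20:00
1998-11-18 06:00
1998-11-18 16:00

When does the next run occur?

1998-11-19 02:00

Gaps: 10, 10, 10, 10 hours — each event is 10 hours after the previous one.
1998-11-18 16:00 + 10 h = 1998-11-19 02:00.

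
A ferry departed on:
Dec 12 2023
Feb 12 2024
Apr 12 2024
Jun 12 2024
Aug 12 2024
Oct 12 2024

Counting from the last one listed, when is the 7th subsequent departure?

The day-of-month is always 12 (62, 60, 61, 61, 61 days between events).
So this recurs on the 12th of every 2 months.
December 2024: Dec 12 2024.
February 2025: Feb 12 2025.
Next: April 2025 → Apr 12 2025.
Next: June 2025 → Jun 12 2025.
Next: August 2025 → Aug 12 2025.
October 2025: Oct 12 2025.
Next: December 2025 → Dec 12 2025.

Dec 12 2025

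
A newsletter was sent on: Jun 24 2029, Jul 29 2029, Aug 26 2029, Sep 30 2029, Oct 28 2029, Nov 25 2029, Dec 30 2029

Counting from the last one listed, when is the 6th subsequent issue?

Every date is a Sunday; gaps 35, 28, 35, 28, 28, 35 days.
Each is the last Sunday of its month (at least one falls on the 29th or later, ruling out '4th Sunday').
Last Sunday of January 2030: Jan 27 2030.
February 2030 ends with Sunday Feb 24 2030.
Last Sunday of March 2030: Mar 31 2030.
April 2030 ends with Sunday Apr 28 2030.
Last Sunday of May 2030: May 26 2030.
June 2030 ends with Sunday Jun 30 2030.

Jun 30 2030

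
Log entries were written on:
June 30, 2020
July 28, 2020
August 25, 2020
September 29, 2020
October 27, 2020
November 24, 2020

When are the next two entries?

All Tuesdays; the gaps (28, 28, 35, 28, 28) vary with month length.
This is the last Tuesday of each month.
Last Tuesday of December 2020: December 29, 2020.
Last Tuesday of January 2021: January 26, 2021.

December 29, 2020; January 26, 2021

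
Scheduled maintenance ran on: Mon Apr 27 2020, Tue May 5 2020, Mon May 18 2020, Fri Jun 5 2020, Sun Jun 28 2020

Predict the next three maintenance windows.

The spacing grows by 5 each time: 8, 13, 18, 23 days.
Next gap: 28 days. Sun Jun 28 2020 + 28 days = Sun Jul 26 2020.
Next gap: 33 days. Sun Jul 26 2020 + 33 days = Fri Aug 28 2020.
Next gap: 38 days. Fri Aug 28 2020 + 38 days = Mon Oct 5 2020.

Sun Jul 26 2020, Fri Aug 28 2020, Mon Oct 5 2020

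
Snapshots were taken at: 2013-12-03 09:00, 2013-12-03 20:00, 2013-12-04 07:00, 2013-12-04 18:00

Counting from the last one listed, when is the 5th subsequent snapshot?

2013-12-07 01:00

Gaps: 11, 11, 11 hours — each event is 11 hours after the previous one.
2013-12-04 18:00 + 11 h = 2013-12-05 05:00.
2013-12-05 05:00 + 11 h = 2013-12-05 16:00.
2013-12-05 16:00 + 11 h = 2013-12-06 03:00.
2013-12-06 03:00 + 11 h = 2013-12-06 14:00.
2013-12-06 14:00 + 11 h = 2013-12-07 01:00.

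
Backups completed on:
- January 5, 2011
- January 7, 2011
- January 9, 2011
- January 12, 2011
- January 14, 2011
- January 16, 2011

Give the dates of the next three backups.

Gaps: 2, 2, 3, 2, 2 days — not constant, but cyclic with period 3.
The events fall on every Wednesday, Friday and Sunday.
Next Wednesday: January 19, 2011.
The following Friday is January 21, 2011.
Next Sunday: January 23, 2011.

January 19, 2011; January 21, 2011; January 23, 2011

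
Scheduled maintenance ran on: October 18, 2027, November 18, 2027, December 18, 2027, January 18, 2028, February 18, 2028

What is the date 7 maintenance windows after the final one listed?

September 18, 2028

Each date is the 18th; the gaps (31, 30, 31, 31) track the month lengths.
The rule is the 18th of each month.
March 2028: March 18, 2028.
April 2028: April 18, 2028.
Next: May 2028 → May 18, 2028.
June 2028: June 18, 2028.
Next: July 2028 → July 18, 2028.
Next: August 2028 → August 18, 2028.
Next: September 2028 → September 18, 2028.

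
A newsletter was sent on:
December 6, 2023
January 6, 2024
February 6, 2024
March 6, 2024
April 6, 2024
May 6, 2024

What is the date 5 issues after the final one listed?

Gaps: 31, 31, 29, 31, 30 days — not constant. Every event is on the 6th of the month.
Pattern: the 6th of each month.
Next: June 2024 → June 6, 2024.
Next: July 2024 → July 6, 2024.
Next: August 2024 → August 6, 2024.
Next: September 2024 → September 6, 2024.
October 2024: October 6, 2024.

October 6, 2024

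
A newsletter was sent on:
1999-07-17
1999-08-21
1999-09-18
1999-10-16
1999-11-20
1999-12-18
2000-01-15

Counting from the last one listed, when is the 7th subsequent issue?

Gaps: 35, 28, 28, 35, 28, 28 days — a mix of 28 and 35. Every date is a Saturday.
Each is the 3rd Saturday of its month.
3rd Saturday of February 2000: 2000-02-19.
March 2000 — 3rd Saturday is 2000-03-18.
April 2000 — 3rd Saturday is 2000-04-15.
May 2000 — 3rd Saturday is 2000-05-20.
June 2000 — 3rd Saturday is 2000-06-17.
July 2000 — 3rd Saturday is 2000-07-15.
August 2000 — 3rd Saturday is 2000-08-19.

2000-08-19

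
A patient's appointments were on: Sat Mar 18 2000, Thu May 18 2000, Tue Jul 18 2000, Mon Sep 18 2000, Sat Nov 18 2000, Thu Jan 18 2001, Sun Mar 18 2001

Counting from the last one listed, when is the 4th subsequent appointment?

Gaps: 61, 61, 62, 61, 61, 59 days — not constant. Every event is on the 18th of the month.
Pattern: the 18th of every 2 months.
Next: May 2001 → Fri May 18 2001.
Next: July 2001 → Wed Jul 18 2001.
Next: September 2001 → Tue Sep 18 2001.
Next: November 2001 → Sun Nov 18 2001.

Sun Nov 18 2001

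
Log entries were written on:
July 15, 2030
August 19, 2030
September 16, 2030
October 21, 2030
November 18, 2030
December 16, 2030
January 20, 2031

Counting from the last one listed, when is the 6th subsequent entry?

July 21, 2031

All dates are Mondays, 35, 28, 35, 28, 28, 35 days apart.
Specifically, the 3rd Monday of each month.
February 2031 — 3rd Monday is February 17, 2031.
March 2031 — 3rd Monday is March 17, 2031.
April 2031 — 3rd Monday is April 21, 2031.
May 2031 — 3rd Monday is May 19, 2031.
June 2031 — 3rd Monday is June 16, 2031.
3rd Monday of July 2031: July 21, 2031.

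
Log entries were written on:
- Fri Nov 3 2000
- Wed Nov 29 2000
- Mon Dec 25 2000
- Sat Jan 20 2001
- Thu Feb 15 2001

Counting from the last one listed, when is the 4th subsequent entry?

Wed May 30 2001

Every event comes 26 days after the last (26, 26, 26, 26).
Thu Feb 15 2001 + 26 days = Tue Mar 13 2001.
Tue Mar 13 2001 + 26 days = Sun Apr 8 2001.
Sun Apr 8 2001 + 26 days = Fri May 4 2001.
Fri May 4 2001 + 26 days = Wed May 30 2001.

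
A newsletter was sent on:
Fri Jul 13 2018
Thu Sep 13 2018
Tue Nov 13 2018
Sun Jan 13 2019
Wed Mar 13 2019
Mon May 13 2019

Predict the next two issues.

Sat Jul 13 2019, Fri Sep 13 2019

Gaps: 62, 61, 61, 59, 61 days — not constant. Every event is on the 13th of the month.
Pattern: the 13th of every 2 months.
July 2019: Sat Jul 13 2019.
Next: September 2019 → Fri Sep 13 2019.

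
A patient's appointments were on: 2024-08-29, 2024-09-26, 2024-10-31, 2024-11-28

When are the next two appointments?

These are Thursdays with 28, 35, 28-day gaps.
Each is the final Thursday of its month — 2024-08-29 is past the 28th, so '4th Thursday' doesn't fit.
Last Thursday of December 2024: 2024-12-26.
Last Thursday of January 2025: 2025-01-30.

2024-12-26, 2025-01-30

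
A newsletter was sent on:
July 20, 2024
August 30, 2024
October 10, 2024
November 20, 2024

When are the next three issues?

Gaps between consecutive events: 41, 41, 41 days — a constant 41-day interval.
November 20, 2024 + 41 days = December 31, 2024.
December 31, 2024 + 41 days = February 10, 2025.
February 10, 2025 + 41 days = March 23, 2025.

December 31, 2024; February 10, 2025; March 23, 2025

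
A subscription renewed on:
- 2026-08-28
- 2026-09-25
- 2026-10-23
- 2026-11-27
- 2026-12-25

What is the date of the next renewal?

These are Fridays at 28- or 35-day spacing (28, 28, 35, 28).
The pattern: 4th Friday of the month.
4th Friday of January 2027: 2027-01-22.

2027-01-22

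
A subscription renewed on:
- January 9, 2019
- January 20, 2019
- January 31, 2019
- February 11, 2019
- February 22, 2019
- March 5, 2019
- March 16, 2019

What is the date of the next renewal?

Every event comes 11 days after the last (11, 11, 11, 11, 11, 11).
March 16, 2019 + 11 days = March 27, 2019.

March 27, 2019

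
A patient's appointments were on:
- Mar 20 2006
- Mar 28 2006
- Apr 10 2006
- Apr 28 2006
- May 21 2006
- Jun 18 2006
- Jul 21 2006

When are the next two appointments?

Intervals are 8, 13, 18, 23, 28, 33 days — an arithmetic progression with common difference 5.
Next gap: 38 days. Jul 21 2006 + 38 days = Aug 28 2006.
Next gap: 43 days. Aug 28 2006 + 43 days = Oct 10 2006.

Aug 28 2006, Oct 10 2006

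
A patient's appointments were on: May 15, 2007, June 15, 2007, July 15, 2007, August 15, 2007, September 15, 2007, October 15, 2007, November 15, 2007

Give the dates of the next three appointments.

December 15, 2007; January 15, 2008; February 15, 2008

Each date is the 15th; the gaps (31, 30, 31, 31, 30, 31) track the month lengths.
The rule is the 15th of each month.
Next: December 2007 → December 15, 2007.
January 2008: January 15, 2008.
Next: February 2008 → February 15, 2008.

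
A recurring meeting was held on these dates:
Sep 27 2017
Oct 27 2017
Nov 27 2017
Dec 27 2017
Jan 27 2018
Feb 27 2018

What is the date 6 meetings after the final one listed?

Aug 27 2018

Each date is the 27th; the gaps (30, 31, 30, 31, 31) track the month lengths.
The rule is the 27th of each month.
Next: March 2018 → Mar 27 2018.
Next: April 2018 → Apr 27 2018.
May 2018: May 27 2018.
Next: June 2018 → Jun 27 2018.
July 2018: Jul 27 2018.
August 2018: Aug 27 2018.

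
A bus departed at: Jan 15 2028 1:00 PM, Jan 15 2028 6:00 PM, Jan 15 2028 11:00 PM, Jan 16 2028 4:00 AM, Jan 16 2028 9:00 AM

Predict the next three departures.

Jan 16 2028 2:00 PM, Jan 16 2028 7:00 PM, Jan 17 2028 12:00 AM

Gaps: 5, 5, 5, 5 hours — each event is 5 hours after the previous one.
Jan 16 2028 9:00 AM + 5 h = Jan 16 2028 2:00 PM.
Jan 16 2028 2:00 PM + 5 h = Jan 16 2028 7:00 PM.
Jan 16 2028 7:00 PM + 5 h = Jan 17 2028 12:00 AM.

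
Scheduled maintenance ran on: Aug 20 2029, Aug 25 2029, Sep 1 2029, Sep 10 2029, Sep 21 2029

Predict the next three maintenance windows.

Oct 4 2029, Oct 19 2029, Nov 5 2029

Gaps: 5, 7, 9, 11 days — each gap is 2 larger than the previous one.
Next gap: 13 days. Sep 21 2029 + 13 days = Oct 4 2029.
Next gap: 15 days. Oct 4 2029 + 15 days = Oct 19 2029.
Next gap: 17 days. Oct 19 2029 + 17 days = Nov 5 2029.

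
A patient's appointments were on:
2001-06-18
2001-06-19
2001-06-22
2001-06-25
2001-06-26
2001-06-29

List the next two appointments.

2001-07-02, 2001-07-03

Every event lands on a Monday or Tuesday or Friday (gaps cycle 1, 3, 3, 1, 3).
So the schedule is: every Monday, Tuesday and Friday.
Next Monday: 2001-07-02.
Next Tuesday: 2001-07-03.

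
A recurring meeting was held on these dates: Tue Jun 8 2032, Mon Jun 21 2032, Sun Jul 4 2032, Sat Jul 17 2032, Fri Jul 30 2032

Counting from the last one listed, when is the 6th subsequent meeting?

Gaps between consecutive events: 13, 13, 13, 13 days — a constant 13-day interval.
Fri Jul 30 2032 + 13 days = Thu Aug 12 2032.
Thu Aug 12 2032 + 13 days = Wed Aug 25 2032.
Wed Aug 25 2032 + 13 days = Tue Sep 7 2032.
Tue Sep 7 2032 + 13 days = Mon Sep 20 2032.
Mon Sep 20 2032 + 13 days = Sun Oct 3 2032.
Sun Oct 3 2032 + 13 days = Sat Oct 16 2032.

Sat Oct 16 2032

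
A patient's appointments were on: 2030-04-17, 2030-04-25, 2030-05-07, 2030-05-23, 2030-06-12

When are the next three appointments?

Intervals are 8, 12, 16, 20 days — an arithmetic progression with common difference 4.
Next gap: 24 days. 2030-06-12 + 24 days = 2030-07-06.
Next gap: 28 days. 2030-07-06 + 28 days = 2030-08-03.
Next gap: 32 days. 2030-08-03 + 32 days = 2030-09-04.

2030-07-06, 2030-08-03, 2030-09-04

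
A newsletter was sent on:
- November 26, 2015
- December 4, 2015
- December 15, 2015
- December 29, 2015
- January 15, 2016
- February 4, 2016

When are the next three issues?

Intervals are 8, 11, 14, 17, 20 days — an arithmetic progression with common difference 3.
Next gap: 23 days. February 4, 2016 + 23 days = February 27, 2016.
Next gap: 26 days. February 27, 2016 + 26 days = March 24, 2016.
Next gap: 29 days. March 24, 2016 + 29 days = April 22, 2016.

February 27, 2016; March 24, 2016; April 22, 2016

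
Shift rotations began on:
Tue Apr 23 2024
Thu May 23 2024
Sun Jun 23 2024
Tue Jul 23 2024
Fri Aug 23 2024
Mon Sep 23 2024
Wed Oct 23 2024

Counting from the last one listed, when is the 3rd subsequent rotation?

Each date is the 23rd; the gaps (30, 31, 30, 31, 31, 30) track the month lengths.
The rule is the 23rd of each month.
Next: November 2024 → Sat Nov 23 2024.
Next: December 2024 → Mon Dec 23 2024.
Next: January 2025 → Thu Jan 23 2025.

Thu Jan 23 2025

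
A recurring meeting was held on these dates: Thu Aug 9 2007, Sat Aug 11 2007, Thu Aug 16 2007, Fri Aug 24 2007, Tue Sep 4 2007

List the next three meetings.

Gaps: 2, 5, 8, 11 days — each gap is 3 larger than the previous one.
Next gap: 14 days. Tue Sep 4 2007 + 14 days = Tue Sep 18 2007.
Next gap: 17 days. Tue Sep 18 2007 + 17 days = Fri Oct 5 2007.
Next gap: 20 days. Fri Oct 5 2007 + 20 days = Thu Oct 25 2007.

Tue Sep 18 2007, Fri Oct 5 2007, Thu Oct 25 2007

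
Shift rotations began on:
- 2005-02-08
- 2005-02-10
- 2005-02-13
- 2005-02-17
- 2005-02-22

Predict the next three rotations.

The spacing grows by 1 each time: 2, 3, 4, 5 days.
Next gap: 6 days. 2005-02-22 + 6 days = 2005-02-28.
Next gap: 7 days. 2005-02-28 + 7 days = 2005-03-07.
Next gap: 8 days. 2005-03-07 + 8 days = 2005-03-15.

2005-02-28, 2005-03-07, 2005-03-15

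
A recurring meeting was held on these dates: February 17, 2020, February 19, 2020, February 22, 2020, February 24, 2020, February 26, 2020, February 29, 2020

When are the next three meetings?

March 2, 2020; March 4, 2020; March 7, 2020

The gap pattern 2, 3, 2, 2, 3 repeats every 3 events.
These are the Mondays, Wednesdays and Saturdays of each week.
The following Monday is March 2, 2020.
The following Wednesday is March 4, 2020.
Next Saturday: March 7, 2020.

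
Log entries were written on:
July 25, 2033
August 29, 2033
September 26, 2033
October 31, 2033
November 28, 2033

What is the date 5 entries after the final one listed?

All Mondays; the gaps (35, 28, 35, 28) vary with month length.
This is the last Monday of each month.
Last Monday of December 2033: December 26, 2033.
January 2034 ends with Monday January 30, 2034.
Last Monday of February 2034: February 27, 2034.
March 2034 ends with Monday March 27, 2034.
Last Monday of April 2034: April 24, 2034.

April 24, 2034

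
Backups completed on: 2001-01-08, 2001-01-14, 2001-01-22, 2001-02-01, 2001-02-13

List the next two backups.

The spacing grows by 2 each time: 6, 8, 10, 12 days.
Next gap: 14 days. 2001-02-13 + 14 days = 2001-02-27.
Next gap: 16 days. 2001-02-27 + 16 days = 2001-03-15.

2001-02-27, 2001-03-15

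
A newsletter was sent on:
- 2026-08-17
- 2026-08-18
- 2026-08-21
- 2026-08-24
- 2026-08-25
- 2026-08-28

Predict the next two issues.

The gap pattern 1, 3, 3, 1, 3 repeats every 3 events.
These are the Mondays, Tuesdays and Fridays of each week.
Next Monday: 2026-08-31.
Next Tuesday: 2026-09-01.

2026-08-31, 2026-09-01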